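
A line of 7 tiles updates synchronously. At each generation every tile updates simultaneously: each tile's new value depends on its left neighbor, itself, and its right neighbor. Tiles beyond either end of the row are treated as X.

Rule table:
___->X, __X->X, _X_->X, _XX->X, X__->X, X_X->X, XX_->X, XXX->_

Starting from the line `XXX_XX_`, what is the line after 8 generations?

XXX____

__XXXXX
XXX____
__XXXXX  (repeats generation 1; period 2)
generation 8: XXX____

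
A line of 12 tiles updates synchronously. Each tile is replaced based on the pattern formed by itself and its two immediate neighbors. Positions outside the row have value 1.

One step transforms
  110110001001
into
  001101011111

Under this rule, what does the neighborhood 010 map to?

At position 8 the neighborhood is 010; the next row has 1 there.

1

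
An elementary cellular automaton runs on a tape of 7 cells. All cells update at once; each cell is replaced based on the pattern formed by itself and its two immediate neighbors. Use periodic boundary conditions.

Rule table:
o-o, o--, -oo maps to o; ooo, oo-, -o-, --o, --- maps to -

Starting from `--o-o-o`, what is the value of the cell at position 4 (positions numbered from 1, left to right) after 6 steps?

o--o-o-
-o--o-o
o-o--o-
-o-o--o
o-o-o--
-o-o-o-
position 4 holds o

o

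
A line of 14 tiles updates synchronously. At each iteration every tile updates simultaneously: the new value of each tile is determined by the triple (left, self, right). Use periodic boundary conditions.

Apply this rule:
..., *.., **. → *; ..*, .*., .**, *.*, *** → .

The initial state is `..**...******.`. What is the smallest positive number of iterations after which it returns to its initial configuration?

14

*..***......**
**...******...
.***......***.
...******...**
**......***..*
.******...**..
......***..***
*****...**...*
....***..***..
***...**...***
..***..***....
*...**...*****
***..***......
..**...******.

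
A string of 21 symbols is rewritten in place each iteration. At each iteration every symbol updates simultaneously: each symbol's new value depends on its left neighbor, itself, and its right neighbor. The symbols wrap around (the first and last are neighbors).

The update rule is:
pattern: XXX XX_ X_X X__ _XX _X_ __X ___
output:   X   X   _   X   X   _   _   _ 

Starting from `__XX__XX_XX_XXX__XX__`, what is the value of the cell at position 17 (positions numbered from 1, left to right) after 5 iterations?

__XXX_XX_XX_XXXX_XXX_
__XXX_XX_XX_XXXX_XXXX
X_XXX_XX_XX_XXXX_XXXX
X_XXX_XX_XX_XXXX_XXXX  (fixed point — unchanged through iteration 5)
position 17 holds _

_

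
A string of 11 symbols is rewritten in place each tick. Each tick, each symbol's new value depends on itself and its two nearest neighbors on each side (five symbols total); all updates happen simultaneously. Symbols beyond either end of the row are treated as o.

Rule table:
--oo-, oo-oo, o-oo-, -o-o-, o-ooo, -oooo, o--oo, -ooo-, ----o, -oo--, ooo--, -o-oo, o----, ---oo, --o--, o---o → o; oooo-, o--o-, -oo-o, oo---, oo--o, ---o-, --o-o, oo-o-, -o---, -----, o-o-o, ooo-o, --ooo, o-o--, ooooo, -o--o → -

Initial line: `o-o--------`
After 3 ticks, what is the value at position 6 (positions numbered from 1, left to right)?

----o----oo
-oo-o-ooo-o
oo---ooo-oo
position 6 holds o

o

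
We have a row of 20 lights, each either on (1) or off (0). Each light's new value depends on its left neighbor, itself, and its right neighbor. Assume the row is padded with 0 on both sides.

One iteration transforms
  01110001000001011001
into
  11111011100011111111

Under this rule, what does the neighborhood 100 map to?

At position 4 the neighborhood is 100; the next row has 1 there.

1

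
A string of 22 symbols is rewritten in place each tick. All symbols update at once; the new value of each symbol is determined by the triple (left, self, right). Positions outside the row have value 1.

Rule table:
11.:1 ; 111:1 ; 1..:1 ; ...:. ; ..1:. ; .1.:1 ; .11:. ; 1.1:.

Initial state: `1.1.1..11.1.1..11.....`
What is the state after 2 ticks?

tick 1: 1.1.11..1.1.11..11....
tick 2: 1.1..11.1.1..11..11...

1.1..11.1.1..11..11...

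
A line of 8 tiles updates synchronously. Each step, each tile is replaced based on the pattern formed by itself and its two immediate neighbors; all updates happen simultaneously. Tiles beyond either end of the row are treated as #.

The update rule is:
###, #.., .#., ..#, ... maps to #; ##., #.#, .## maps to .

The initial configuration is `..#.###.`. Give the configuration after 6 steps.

######.#

###..#..
##.#####
#...####
.###.###
..#...##
######.#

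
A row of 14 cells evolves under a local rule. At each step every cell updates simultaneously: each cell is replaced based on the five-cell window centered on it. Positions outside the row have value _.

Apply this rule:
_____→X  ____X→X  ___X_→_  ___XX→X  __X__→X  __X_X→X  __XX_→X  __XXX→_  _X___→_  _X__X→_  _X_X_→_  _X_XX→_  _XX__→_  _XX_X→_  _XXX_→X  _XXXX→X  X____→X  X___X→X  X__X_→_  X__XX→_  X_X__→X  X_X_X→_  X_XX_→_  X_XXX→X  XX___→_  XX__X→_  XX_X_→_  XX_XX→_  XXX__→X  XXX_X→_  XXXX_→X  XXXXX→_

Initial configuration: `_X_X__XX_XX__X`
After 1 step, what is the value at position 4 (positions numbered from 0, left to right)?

_

step 1: _X_X__X______X
position 4 holds _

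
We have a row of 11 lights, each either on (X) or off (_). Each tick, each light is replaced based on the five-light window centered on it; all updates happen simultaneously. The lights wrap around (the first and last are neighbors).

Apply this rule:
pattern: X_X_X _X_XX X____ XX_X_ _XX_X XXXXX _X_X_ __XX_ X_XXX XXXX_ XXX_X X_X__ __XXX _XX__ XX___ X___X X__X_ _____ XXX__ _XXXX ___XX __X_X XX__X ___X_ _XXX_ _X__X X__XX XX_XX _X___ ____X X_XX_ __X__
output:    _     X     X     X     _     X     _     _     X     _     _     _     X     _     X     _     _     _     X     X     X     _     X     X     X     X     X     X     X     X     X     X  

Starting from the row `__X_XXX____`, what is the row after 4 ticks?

XXX_XXXXXXX

tick 1: XX_XXXXXX__
tick 2: __XXXXX_XXX
tick 3: XXXXX__XXXX
tick 4: XXX_XXXXXXX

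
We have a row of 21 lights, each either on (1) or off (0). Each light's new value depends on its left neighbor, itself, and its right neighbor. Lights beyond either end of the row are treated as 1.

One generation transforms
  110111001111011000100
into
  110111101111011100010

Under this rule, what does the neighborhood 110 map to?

At position 1 the neighborhood is 110; the next row has 1 there.

1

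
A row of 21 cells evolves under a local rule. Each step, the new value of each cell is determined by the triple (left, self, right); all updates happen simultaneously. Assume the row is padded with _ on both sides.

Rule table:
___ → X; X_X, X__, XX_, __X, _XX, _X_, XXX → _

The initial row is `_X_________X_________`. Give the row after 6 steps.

XX_________X_________

step 1: ___XXXXXXX___XXXXXXXX
step 2: XX_________X_________
step 3: ___XXXXXXX___XXXXXXXX  (repeats step 1; period 2)
step 6: XX_________X_________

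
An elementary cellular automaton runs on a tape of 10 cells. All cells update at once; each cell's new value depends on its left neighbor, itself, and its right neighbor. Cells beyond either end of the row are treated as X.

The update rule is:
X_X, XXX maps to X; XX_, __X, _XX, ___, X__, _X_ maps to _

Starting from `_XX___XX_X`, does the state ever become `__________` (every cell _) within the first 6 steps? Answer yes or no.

X_______X_
_________X
__________
all cells are _ at step 3

yes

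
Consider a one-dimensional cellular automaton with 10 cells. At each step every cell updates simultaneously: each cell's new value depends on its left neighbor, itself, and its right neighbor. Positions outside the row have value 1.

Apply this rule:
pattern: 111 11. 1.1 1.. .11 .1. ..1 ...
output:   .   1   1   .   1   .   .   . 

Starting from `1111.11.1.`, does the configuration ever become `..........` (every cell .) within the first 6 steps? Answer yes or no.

yes

...11111.1
...1...111
.......1..
..........
all cells are . at step 4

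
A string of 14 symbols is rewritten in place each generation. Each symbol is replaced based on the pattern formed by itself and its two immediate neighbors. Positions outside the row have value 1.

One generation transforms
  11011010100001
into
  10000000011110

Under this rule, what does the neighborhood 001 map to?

1

At position 12 the neighborhood is 001; the next row has 1 there.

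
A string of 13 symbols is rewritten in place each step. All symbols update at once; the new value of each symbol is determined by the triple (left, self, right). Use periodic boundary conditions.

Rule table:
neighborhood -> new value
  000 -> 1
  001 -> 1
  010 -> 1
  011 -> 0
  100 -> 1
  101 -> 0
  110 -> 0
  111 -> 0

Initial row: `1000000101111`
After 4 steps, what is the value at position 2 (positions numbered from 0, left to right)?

0111111100000
1000000011111
0111111100000  (repeats step 1; period 2)
step 4: 1000000011111
position 2 holds 0

0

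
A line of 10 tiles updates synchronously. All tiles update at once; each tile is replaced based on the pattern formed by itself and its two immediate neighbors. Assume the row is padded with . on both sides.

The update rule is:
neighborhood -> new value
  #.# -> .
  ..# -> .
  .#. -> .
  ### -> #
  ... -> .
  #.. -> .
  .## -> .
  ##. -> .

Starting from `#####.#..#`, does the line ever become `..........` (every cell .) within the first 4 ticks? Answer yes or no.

tick 1: .###......
tick 2: ..#.......
tick 3: ..........
all cells are . at tick 3

yes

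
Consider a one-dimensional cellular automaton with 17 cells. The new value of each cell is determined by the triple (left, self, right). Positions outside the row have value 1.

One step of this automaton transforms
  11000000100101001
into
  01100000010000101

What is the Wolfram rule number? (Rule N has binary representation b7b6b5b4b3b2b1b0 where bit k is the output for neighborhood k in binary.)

88

position 0: 111 → 0  (bit 7 = 0)
position 1: 110 → 1  (bit 6 = 1)
position 12: 101 → 0  (bit 5 = 0)
position 2: 100 → 1  (bit 4 = 1)
position 16: 011 → 1  (bit 3 = 1)
position 8: 010 → 0  (bit 2 = 0)
position 7: 001 → 0  (bit 1 = 0)
position 3: 000 → 0  (bit 0 = 0)
bits b7..b0 = 01011000 = 88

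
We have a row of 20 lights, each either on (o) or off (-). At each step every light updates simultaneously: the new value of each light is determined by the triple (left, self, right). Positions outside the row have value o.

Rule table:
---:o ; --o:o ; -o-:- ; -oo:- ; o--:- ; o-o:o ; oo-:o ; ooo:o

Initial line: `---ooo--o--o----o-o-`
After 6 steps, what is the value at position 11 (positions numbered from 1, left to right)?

o

-oo-oo-o--o--ooo-o-o
o-oo-oo--o--o-ooo-o-
oo-oo-o-o--o-o-ooo-o
ooo-oo-o--o-o-o-ooo-
oooo-oo--o-o-o-o-ooo
ooooo-o-o-o-o-o-o-oo
position 11 holds o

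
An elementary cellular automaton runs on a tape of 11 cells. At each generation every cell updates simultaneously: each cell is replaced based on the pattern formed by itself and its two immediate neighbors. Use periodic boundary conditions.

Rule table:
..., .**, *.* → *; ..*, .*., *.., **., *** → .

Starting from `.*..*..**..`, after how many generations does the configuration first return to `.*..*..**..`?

.......*..*
.*****.....
.*.....****
*..***.*...
...*..*..*.
**.........
*..*******.
...*......*
.*...****..
...*.*....*
.*..*..**..

11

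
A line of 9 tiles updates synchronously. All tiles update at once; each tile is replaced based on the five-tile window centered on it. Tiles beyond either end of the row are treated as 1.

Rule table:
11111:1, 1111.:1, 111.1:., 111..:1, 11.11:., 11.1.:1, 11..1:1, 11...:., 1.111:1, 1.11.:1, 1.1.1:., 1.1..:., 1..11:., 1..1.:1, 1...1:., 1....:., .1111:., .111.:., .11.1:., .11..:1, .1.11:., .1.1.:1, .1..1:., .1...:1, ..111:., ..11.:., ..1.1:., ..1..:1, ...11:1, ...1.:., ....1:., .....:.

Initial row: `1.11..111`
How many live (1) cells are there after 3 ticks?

3

tick 1: ..111...1
tick 2: 1...1..1.
tick 3: 1...1.1..
count of 1: 3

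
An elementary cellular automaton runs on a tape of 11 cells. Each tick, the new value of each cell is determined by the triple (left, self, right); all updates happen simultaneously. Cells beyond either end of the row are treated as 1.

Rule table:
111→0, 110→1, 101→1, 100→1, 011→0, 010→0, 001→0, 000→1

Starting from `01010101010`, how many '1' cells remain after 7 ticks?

7

tick 1: 10101010101
tick 2: 11010101010
tick 3: 01101010101
tick 4: 10110101010
tick 5: 11011010101
tick 6: 01101101010
tick 7: 10110110101
count of 1: 7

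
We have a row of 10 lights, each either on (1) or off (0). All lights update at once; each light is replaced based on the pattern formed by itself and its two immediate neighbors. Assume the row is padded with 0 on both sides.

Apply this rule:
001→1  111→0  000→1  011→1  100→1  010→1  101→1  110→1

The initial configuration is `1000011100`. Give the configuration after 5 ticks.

tick 1: 1111110111
tick 2: 1000011101
tick 3: 1111110111  (repeats tick 1; period 2)
tick 5: 1111110111

1111110111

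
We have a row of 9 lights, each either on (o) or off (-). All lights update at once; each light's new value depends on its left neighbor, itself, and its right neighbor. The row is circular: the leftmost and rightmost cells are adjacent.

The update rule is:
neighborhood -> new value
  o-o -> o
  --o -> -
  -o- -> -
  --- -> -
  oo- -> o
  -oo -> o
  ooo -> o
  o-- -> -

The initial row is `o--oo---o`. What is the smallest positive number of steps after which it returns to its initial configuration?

1

step 1: o--oo---o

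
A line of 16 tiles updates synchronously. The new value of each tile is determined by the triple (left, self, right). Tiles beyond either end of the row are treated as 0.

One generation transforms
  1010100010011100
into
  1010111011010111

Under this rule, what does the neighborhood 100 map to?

1

At position 5 the neighborhood is 100; the next row has 1 there.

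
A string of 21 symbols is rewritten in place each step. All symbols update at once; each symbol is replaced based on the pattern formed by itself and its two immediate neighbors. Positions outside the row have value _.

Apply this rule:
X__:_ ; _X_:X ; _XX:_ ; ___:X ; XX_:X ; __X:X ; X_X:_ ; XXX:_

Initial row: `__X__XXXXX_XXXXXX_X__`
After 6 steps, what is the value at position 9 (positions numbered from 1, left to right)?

X

XXX_X____X______X_X_X
__X_X_XXXX_XXXXXX_X_X
XXX_X____X______X_X_X  (repeats step 1; period 2)
step 6: __X_X_XXXX_XXXXXX_X_X
position 9 holds X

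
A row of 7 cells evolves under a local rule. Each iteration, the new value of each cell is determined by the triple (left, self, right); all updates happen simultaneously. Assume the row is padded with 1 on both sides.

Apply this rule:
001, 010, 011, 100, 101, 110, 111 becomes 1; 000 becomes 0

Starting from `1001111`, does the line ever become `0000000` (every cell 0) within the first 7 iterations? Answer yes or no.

no

1111111
1111111  (fixed point — unchanged through iteration 7)
iteration 7 is 1111111, still not uniform 0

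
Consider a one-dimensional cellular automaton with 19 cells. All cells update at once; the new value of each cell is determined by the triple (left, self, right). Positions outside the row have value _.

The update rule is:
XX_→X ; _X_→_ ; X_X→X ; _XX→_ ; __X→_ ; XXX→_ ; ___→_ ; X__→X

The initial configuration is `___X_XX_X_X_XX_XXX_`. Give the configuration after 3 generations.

generation 1: ____X_XX_X_X_XX__XX
generation 2: _____X_XX_X_X_XX__X
generation 3: ______X_XX_X_X_XX__

______X_XX_X_X_XX__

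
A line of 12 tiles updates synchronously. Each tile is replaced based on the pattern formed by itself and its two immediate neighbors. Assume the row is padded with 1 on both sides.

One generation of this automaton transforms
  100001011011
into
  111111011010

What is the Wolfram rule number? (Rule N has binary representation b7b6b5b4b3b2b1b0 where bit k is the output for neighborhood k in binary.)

95

position 11: 111 → 0  (bit 7 = 0)
position 0: 110 → 1  (bit 6 = 1)
position 6: 101 → 0  (bit 5 = 0)
position 1: 100 → 1  (bit 4 = 1)
position 7: 011 → 1  (bit 3 = 1)
position 5: 010 → 1  (bit 2 = 1)
position 4: 001 → 1  (bit 1 = 1)
position 2: 000 → 1  (bit 0 = 1)
bits b7..b0 = 01011111 = 95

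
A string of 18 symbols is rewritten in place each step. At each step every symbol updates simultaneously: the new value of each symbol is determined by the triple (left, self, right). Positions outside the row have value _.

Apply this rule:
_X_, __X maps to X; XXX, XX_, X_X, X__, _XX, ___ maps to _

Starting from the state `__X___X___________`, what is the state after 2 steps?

X___X_____________

_XX__XX___________
X___X_____________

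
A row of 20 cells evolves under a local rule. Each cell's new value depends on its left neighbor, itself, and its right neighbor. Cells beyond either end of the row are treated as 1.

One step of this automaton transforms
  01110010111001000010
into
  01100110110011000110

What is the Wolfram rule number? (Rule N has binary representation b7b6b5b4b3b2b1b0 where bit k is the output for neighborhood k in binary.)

142

position 2: 111 → 1  (bit 7 = 1)
position 3: 110 → 0  (bit 6 = 0)
position 0: 101 → 0  (bit 5 = 0)
position 4: 100 → 0  (bit 4 = 0)
position 1: 011 → 1  (bit 3 = 1)
position 6: 010 → 1  (bit 2 = 1)
position 5: 001 → 1  (bit 1 = 1)
position 15: 000 → 0  (bit 0 = 0)
bits b7..b0 = 10001110 = 142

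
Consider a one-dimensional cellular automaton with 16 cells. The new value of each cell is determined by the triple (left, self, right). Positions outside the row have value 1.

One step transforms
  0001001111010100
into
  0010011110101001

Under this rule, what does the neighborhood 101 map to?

1

At position 10 the neighborhood is 101; the next row has 1 there.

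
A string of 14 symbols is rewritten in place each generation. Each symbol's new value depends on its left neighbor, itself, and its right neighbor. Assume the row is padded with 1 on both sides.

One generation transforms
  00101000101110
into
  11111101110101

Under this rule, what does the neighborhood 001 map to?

1

At position 1 the neighborhood is 001; the next row has 1 there.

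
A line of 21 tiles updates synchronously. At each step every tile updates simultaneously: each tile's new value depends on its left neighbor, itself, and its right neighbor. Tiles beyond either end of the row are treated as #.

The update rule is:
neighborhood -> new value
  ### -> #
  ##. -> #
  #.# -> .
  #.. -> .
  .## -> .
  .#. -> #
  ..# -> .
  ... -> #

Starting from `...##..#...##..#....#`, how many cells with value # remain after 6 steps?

.#..#..#.#..#..#.##..
.#..#..#.#..#..#..#..
.#..#..#.#..#..#..#..  (fixed point — unchanged through step 6)
count of #: 7

7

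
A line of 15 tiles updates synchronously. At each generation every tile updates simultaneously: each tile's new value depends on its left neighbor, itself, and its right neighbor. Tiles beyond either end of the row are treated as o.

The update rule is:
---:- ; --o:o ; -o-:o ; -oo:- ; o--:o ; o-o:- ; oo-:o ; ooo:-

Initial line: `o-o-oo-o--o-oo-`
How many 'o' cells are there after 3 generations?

5

o-o--o-oooo--o-
o-oooo----oooo-
o----oo--o---o-
count of o: 5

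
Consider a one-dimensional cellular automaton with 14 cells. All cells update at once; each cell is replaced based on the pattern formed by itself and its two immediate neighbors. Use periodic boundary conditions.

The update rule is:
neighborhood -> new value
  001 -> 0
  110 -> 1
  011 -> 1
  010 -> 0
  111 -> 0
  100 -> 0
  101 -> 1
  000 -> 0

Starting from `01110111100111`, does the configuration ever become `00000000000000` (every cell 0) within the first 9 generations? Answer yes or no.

11011100100101
01110100000011
11011000000011
01111000000010
01001000000000
00000000000000
all cells are 0 at generation 6

yes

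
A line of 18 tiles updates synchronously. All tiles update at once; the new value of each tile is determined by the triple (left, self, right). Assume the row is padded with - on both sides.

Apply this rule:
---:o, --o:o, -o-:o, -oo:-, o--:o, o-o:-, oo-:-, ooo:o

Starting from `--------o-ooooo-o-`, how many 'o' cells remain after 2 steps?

ooooooooo--ooo--oo
-ooooooo-oo-o-oo--
count of o: 12

12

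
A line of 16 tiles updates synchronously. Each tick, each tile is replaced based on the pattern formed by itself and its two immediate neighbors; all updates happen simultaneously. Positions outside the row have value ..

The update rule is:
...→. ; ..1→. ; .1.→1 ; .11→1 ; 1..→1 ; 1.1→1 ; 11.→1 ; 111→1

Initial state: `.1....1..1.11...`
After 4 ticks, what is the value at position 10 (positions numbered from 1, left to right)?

.11...11.11111..
.111..111111111.
.1111.1111111111
.111111111111111
position 10 holds 1

1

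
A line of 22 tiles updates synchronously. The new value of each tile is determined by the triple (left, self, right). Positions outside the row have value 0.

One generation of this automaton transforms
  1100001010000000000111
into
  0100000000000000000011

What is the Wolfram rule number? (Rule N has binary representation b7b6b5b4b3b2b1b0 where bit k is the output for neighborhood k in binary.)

192

position 20: 111 → 1  (bit 7 = 1)
position 1: 110 → 1  (bit 6 = 1)
position 7: 101 → 0  (bit 5 = 0)
position 2: 100 → 0  (bit 4 = 0)
position 0: 011 → 0  (bit 3 = 0)
position 6: 010 → 0  (bit 2 = 0)
position 5: 001 → 0  (bit 1 = 0)
position 3: 000 → 0  (bit 0 = 0)
bits b7..b0 = 11000000 = 192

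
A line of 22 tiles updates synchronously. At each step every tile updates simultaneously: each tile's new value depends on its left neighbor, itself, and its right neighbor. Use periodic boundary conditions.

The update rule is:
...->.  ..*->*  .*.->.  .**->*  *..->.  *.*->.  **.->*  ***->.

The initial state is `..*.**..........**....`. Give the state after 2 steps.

.*..**.........***....
*..***........**.*....

*..***........**.*....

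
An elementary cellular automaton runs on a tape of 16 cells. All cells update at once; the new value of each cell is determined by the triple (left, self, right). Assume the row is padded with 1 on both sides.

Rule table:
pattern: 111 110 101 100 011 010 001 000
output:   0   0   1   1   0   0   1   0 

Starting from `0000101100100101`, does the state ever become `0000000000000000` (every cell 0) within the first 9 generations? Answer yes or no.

1001010011011010
0110101100100101
1001010011011010  (repeats generation 1; period 2)
generation 9: 1001010011011010
generation 9 is 1001010011011010, still not uniform 0

no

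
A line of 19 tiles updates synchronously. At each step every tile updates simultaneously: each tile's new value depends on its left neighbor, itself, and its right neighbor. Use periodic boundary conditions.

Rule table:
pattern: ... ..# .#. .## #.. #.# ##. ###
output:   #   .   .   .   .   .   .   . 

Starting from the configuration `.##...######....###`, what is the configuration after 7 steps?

step 1: ....#........##....
step 2: ###...######....###
step 3: ....#........##....  (repeats step 1; period 2)
step 7: ....#........##....

....#........##....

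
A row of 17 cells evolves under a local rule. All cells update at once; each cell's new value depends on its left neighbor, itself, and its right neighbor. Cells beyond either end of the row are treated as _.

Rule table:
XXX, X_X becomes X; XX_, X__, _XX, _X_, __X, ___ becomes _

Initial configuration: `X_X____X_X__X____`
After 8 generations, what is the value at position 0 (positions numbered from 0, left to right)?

_

_X______X________
_________________
_________________  (fixed point — unchanged through generation 8)
position 0 holds _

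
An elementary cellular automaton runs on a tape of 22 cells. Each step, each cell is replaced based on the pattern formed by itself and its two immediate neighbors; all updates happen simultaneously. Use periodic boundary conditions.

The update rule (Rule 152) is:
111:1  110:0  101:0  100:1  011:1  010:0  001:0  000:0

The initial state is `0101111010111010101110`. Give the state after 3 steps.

step 1: 0001110000110000001101
step 2: 1001101000101000001000
step 3: 0101000100000100000100

0101000100000100000100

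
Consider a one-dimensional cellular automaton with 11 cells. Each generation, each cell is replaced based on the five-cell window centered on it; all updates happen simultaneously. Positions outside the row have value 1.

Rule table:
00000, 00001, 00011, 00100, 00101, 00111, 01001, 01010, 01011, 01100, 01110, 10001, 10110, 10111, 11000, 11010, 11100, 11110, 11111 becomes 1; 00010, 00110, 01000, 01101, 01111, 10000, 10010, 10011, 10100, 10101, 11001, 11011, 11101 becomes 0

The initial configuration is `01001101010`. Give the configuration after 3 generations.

generation 1: 10100010101
generation 2: 01001011011
generation 3: 10101110010

10101110010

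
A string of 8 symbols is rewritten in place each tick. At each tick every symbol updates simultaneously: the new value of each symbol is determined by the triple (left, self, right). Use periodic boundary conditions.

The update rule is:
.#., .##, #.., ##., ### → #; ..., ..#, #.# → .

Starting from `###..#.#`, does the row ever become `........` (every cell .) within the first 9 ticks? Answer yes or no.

no

tick 1: ####.#.#
tick 2: ####.#.#  (fixed point — unchanged through tick 9)
tick 9 is ####.#.#, still not uniform .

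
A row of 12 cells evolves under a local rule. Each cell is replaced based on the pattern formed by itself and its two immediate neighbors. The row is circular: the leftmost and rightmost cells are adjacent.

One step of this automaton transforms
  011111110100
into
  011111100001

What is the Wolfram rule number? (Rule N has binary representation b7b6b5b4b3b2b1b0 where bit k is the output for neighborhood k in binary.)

position 2: 111 → 1  (bit 7 = 1)
position 7: 110 → 0  (bit 6 = 0)
position 8: 101 → 0  (bit 5 = 0)
position 10: 100 → 0  (bit 4 = 0)
position 1: 011 → 1  (bit 3 = 1)
position 9: 010 → 0  (bit 2 = 0)
position 0: 001 → 0  (bit 1 = 0)
position 11: 000 → 1  (bit 0 = 1)
bits b7..b0 = 10001001 = 137

137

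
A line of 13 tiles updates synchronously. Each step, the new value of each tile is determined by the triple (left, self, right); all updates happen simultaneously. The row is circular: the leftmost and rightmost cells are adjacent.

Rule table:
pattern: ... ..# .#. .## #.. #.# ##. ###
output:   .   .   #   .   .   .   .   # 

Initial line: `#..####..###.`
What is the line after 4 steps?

#.........#..

step 1: #...##....#..
step 2: #.........#..
step 3: #.........#..  (fixed point — unchanged through step 4)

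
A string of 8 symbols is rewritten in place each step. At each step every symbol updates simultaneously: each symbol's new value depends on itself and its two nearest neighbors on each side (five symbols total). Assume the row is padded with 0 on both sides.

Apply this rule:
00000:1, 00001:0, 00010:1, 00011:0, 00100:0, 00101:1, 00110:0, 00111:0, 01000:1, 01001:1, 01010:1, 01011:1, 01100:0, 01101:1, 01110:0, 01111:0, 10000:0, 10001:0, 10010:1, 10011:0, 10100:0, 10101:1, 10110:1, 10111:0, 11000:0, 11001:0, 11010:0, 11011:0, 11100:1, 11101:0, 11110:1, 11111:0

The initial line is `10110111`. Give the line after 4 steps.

11101110

11110001
00110010
00000101
11101110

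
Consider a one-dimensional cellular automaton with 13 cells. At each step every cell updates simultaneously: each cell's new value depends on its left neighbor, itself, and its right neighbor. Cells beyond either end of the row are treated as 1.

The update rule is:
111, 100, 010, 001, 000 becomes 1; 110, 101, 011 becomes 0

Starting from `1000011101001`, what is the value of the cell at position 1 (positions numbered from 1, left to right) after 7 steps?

0111101001110
0011001110100
1100110100111
1011000111011
0000111010001
1111010011110
1110011101100
position 1 holds 1

1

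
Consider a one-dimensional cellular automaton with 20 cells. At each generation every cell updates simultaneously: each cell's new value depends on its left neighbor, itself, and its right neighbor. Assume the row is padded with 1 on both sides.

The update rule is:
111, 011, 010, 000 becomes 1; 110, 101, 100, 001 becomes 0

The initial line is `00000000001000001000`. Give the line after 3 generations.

01111110001010001010

01111111101011101010
01111111001011001010
01111110001010001010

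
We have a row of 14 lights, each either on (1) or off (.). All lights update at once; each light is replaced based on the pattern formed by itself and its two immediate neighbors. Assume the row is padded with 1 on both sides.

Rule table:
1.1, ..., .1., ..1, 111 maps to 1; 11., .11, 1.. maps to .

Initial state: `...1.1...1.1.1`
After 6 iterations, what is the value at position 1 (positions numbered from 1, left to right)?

.11111.111111.
1.111.1.1111.1
.1.1.111.11.1.
11111.1.1..111
1111.1111.1.11
111.1.11.111.1
position 1 holds 1

1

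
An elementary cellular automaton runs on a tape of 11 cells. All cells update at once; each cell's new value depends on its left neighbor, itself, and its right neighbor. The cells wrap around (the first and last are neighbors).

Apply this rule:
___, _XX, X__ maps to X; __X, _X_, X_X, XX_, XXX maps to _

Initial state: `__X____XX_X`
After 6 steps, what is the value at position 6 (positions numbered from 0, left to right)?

_

X__XXX_X___
_X_X____XX_
____XXX_X_X
XXX_X______
X____XXXXX_
_XXX_X_____
position 6 holds _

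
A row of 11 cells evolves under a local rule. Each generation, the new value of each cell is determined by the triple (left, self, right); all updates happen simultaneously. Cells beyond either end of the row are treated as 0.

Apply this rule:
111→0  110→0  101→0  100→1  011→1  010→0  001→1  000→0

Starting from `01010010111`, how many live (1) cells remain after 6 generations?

10001100100
01011011010
10010010001
01101101010
11001000001
10110100010
count of 1: 5

5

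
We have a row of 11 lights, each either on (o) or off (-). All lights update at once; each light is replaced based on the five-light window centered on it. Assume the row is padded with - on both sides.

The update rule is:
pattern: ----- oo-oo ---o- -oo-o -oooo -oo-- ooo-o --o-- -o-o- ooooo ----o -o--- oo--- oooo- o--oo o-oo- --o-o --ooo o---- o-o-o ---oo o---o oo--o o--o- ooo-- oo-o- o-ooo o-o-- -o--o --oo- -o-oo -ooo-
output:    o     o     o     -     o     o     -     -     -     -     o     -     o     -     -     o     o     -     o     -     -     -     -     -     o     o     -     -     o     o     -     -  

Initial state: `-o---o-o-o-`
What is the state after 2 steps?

o---oo-----
----ooooooo

----ooooooo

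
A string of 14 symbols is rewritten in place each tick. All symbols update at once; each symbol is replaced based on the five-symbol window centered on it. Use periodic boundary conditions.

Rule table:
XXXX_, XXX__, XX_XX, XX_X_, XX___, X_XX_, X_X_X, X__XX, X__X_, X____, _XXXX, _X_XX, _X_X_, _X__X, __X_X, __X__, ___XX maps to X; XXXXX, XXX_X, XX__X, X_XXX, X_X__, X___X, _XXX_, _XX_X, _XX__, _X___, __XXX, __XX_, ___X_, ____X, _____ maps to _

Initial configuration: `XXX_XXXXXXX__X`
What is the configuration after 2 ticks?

tick 1: XX_X_X___XX_X_
tick 2: X_XXX___X__XXX

X_XXX___X__XXX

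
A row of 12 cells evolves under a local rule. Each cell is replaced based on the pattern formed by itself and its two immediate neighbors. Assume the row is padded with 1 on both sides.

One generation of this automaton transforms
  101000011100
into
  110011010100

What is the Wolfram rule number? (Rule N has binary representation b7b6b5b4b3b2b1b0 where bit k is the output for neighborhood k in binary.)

105

position 8: 111 → 0  (bit 7 = 0)
position 0: 110 → 1  (bit 6 = 1)
position 1: 101 → 1  (bit 5 = 1)
position 3: 100 → 0  (bit 4 = 0)
position 7: 011 → 1  (bit 3 = 1)
position 2: 010 → 0  (bit 2 = 0)
position 6: 001 → 0  (bit 1 = 0)
position 4: 000 → 1  (bit 0 = 1)
bits b7..b0 = 01101001 = 105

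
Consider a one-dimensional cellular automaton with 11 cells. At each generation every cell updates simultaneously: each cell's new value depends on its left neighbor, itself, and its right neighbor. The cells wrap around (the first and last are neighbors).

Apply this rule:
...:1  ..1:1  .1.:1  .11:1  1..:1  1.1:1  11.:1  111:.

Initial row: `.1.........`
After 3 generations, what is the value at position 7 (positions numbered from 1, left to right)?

1

11111111111
...........
11111111111
position 7 holds 1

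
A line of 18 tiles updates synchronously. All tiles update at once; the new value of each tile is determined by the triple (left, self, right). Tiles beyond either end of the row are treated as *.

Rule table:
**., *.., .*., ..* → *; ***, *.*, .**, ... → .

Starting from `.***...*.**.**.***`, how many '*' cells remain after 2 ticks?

tick 1: ...**.**..*..*....
tick 2: *.*.*..********..*
count of *: 12

12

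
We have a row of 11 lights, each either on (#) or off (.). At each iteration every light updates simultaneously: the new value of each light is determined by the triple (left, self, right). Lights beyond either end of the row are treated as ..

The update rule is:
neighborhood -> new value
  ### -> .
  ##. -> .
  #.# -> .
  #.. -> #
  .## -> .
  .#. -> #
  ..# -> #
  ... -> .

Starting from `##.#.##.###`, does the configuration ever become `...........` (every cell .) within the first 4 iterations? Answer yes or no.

...#.......
..###......
.#...#.....
###.###....
iteration 4 is ###.###...., still not uniform .

no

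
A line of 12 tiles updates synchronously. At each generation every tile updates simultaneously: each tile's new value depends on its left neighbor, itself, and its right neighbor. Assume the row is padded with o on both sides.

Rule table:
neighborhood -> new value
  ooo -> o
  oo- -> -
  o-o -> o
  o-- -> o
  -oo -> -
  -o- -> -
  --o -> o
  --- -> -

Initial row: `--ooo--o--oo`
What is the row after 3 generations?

generation 1: oo-o-oo-oo-o
generation 2: o-o-o--o--o-
generation 3: -o-o-oo-oo-o

-o-o-oo-oo-o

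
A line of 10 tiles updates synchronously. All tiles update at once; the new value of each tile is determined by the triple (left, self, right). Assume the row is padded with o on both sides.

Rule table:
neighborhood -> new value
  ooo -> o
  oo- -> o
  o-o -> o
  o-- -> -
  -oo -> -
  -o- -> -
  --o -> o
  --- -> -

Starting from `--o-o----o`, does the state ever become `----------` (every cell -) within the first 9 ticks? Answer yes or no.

tick 1: -o-o----o-
tick 2: o-o----o-o
tick 3: oo----o-o-
tick 4: oo---o-o-o
tick 5: oo--o-o-o-
tick 6: oo-o-o-o-o
tick 7: ooo-o-o-o-
tick 8: oooo-o-o-o
tick 9: ooooo-o-o-
tick 9 is ooooo-o-o-, still not uniform -

no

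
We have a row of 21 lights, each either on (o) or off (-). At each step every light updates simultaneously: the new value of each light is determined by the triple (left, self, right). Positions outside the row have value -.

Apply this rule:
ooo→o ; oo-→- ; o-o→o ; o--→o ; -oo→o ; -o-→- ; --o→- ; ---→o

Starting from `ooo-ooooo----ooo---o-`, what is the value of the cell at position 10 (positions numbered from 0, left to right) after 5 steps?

o

oo-ooooo-ooo-oo-oo--o
o-ooooo-ooo-oo-oo-o--
-ooooo-ooo-oo-oo-o-oo
-oooo-ooo-oo-oo-o-oo-
-ooo-ooo-oo-oo-o-oo-o
position 10 holds o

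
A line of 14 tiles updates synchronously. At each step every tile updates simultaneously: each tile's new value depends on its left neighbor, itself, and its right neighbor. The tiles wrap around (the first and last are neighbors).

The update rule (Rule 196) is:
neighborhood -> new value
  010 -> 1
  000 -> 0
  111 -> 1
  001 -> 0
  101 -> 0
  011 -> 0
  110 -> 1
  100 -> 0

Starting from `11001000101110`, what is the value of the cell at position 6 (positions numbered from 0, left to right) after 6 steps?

01001000100110
01001000100010
01001000100010  (fixed point — unchanged through step 6)
position 6 holds 0

0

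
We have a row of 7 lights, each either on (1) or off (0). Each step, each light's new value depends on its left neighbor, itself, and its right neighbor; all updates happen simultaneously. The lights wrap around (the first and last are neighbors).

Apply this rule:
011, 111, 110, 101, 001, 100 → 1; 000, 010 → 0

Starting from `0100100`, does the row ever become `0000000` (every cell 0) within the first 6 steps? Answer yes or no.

no

1011010
0111101
1111110
1111111
1111111  (fixed point — unchanged through step 6)
step 6 is 1111111, still not uniform 0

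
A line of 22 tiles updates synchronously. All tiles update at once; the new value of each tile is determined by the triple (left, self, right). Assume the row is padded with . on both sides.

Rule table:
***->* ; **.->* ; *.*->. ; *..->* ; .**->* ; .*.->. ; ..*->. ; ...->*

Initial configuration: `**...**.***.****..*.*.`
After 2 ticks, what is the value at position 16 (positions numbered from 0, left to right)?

*

****.**.***.*****....*
****.**.***.********..
position 16 holds *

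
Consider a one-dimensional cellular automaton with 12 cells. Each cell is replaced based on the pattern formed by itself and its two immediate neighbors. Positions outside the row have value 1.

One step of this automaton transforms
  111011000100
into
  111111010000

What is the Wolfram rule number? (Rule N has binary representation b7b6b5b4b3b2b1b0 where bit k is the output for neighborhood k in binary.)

233

position 0: 111 → 1  (bit 7 = 1)
position 2: 110 → 1  (bit 6 = 1)
position 3: 101 → 1  (bit 5 = 1)
position 6: 100 → 0  (bit 4 = 0)
position 4: 011 → 1  (bit 3 = 1)
position 9: 010 → 0  (bit 2 = 0)
position 8: 001 → 0  (bit 1 = 0)
position 7: 000 → 1  (bit 0 = 1)
bits b7..b0 = 11101001 = 233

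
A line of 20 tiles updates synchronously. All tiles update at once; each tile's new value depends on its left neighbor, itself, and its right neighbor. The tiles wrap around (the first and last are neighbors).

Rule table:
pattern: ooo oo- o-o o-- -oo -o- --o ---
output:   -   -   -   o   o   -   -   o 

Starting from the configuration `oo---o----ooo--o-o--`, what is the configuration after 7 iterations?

o-o----o----o-o----o

iteration 1: o-oo--ooo-o--o----o-
iteration 2: --o-o-o----o--ooo---
iteration 3: o------ooo--o-o--ooo
iteration 4: -ooooo-o--o----o-o--
iteration 5: -o------o--ooo----oo
iteration 6: --ooooo--o-o--ooo-o-
iteration 7: o-o----o----o-o----o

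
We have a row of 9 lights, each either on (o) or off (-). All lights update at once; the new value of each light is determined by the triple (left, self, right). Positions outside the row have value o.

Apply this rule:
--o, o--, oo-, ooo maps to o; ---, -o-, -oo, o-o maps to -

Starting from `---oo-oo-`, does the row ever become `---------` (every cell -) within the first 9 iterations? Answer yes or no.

no

o-o-o--o-
o----oo--
oo--o-ooo
oooo---oo
ooooo-o-o
ooooo----
oooooo--o
oooooooo-
oooooooo-
iteration 9 is oooooooo-, still not uniform -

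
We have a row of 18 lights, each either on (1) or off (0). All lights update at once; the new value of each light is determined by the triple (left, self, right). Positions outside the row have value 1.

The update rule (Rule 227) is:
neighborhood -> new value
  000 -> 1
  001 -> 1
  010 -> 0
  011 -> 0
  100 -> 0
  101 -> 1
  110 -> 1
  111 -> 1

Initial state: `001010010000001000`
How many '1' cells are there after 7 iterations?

010100100111110011
101001001011110101
110010010101111010
110100101010111101
111001010101011110
111010101010101111
111101010101010111
count of 1: 12

12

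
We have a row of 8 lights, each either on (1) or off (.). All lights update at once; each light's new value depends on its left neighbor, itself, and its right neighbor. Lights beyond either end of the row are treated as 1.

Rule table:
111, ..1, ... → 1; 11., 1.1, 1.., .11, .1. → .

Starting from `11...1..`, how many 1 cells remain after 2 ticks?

2

1..11..1
..1...1.
count of 1: 2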